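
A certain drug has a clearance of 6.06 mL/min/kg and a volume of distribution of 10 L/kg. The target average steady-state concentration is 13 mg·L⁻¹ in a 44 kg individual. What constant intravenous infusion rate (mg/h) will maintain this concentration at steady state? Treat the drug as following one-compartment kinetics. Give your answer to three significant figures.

CL = 6.06 mL/min/kg × 44 kg = 266.6 mL/min = 266.6 × 60/1000 = 16.00 L/h
Vd does not affect the maintenance rate; only clearance governs steady-state input.
R₀ = 16.00 × 13 = 208.0 mg/h

208 mg/h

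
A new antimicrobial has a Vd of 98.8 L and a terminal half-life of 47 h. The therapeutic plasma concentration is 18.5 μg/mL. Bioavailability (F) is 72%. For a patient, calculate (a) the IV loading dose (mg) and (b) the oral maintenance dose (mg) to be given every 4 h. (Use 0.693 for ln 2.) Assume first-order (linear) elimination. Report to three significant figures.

LD = Vd × C = 98.80 × 18.5 = 1828 mg
CL = 0.693 × Vd / t½ = 0.693 × 98.80 / 47 = 1.457 L/h
D = CL × Css × τ / F = 1.457 × 18.5 × 4 / 0.72 = 149.7 mg

(a) 1830 mg; (b) 150 mg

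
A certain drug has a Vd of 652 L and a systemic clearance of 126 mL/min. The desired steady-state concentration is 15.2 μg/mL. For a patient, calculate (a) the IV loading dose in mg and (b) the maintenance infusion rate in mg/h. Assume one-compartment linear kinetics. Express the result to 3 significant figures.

(a) 9910 mg; (b) 115 mg/h

Loading dose = Vd × C = 652.0 × 15.2 = 9910 mg
Convert clearance: 126 mL/min × 60 min/h ÷ 1000 mL/L = 7.560 L/h
Maintenance infusion rate = CL × Css = 7.560 × 15.2 = 114.9 mg/h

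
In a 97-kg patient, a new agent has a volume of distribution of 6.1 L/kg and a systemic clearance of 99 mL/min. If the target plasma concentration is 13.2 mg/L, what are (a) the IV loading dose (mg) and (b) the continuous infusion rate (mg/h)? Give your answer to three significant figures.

(a) 7810 mg; (b) 78.4 mg/h

Vd = 6.1 L/kg × 97 kg = 591.7 L
LD = Vd · C_target = 591.7 × 13.2 = 7810 mg
CL = 99 mL/min = 99 × 0.06 = 5.940 L/h
Maintenance: replace elimination → rate = CL × Css = 5.940 × 13.2 = 78.41 mg/h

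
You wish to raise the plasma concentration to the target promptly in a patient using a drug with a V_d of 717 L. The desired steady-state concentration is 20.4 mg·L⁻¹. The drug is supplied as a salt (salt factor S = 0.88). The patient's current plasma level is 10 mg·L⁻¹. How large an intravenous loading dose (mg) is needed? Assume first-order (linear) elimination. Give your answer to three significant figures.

8470 mg

Concentration deficit ΔC = 20.4 − 10 = 10.40 mg/L
LD = Vd × ΔC / S = 717.0 × 10.40 / 0.88 = 8474 mg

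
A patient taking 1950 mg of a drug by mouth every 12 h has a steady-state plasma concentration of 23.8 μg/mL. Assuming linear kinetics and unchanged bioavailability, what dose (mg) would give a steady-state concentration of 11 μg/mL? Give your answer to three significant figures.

901 mg

For first-order elimination, Css ∝ F·D/(CL·τ); F and CL are unchanged, so Css ∝ D/τ.
D₂ = D₁ × (Css,target / Css,current) = 1950 × 11/23.8 = 901.3 mg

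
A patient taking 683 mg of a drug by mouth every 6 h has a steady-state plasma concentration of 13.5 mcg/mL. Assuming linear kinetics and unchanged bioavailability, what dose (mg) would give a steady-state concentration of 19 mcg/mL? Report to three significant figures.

961 mg

With linear kinetics, Css is proportional to dose rate (D/τ) at fixed clearance.
D₂ = D₁ × (Css,target / Css,current) = 683 × 19/13.5 = 961.3 mg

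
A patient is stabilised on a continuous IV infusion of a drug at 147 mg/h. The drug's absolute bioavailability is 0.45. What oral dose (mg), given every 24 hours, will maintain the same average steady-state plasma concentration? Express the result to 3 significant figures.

7840 mg

To maintain the same Css, the systemic dosing rate must be unchanged: F·D/τ = infusion rate.
D = rate × τ / F = 147 × 24 / 0.45 = 7840 mg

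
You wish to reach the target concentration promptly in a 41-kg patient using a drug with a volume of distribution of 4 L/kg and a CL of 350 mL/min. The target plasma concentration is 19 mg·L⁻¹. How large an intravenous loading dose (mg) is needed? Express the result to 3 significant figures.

Total Vd = 4 × 41 = 164.0 L
LD = Vd × C = 164.0 × 19.00 = 3116 mg

3120 mg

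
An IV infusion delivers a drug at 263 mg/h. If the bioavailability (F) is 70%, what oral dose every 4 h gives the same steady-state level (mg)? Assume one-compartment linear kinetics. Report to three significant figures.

To maintain the same Css, the systemic dosing rate must be unchanged: F·D/τ = infusion rate.
D = rate × τ / F = 263 × 4 / 0.7 = 1503 mg

1500 mg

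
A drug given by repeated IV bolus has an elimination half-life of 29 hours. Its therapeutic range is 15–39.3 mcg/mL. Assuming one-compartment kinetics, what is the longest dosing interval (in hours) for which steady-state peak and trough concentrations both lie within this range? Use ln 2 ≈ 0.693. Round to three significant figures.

k = 0.693 / t½ = 0.693 / 29 = 0.02390 h⁻¹
Between IV bolus doses, concentration decays as C = C₀·e^(−kτ), so C_peak/C_trough = e^(kτ).
τ_max = ln(C_peak/C_trough) / k = ln(39.3/15) / 0.02390 = 0.9632 / 0.02390 = 40.30 h

40.3 h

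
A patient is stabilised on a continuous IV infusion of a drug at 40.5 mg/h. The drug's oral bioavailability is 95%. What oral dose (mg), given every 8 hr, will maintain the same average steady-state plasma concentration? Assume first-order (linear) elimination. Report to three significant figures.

341 mg

To maintain the same Css, the systemic dosing rate must be unchanged: F·D/τ = infusion rate.
D = rate × τ / F = 40.5 × 8 / 0.95 = 341.1 mg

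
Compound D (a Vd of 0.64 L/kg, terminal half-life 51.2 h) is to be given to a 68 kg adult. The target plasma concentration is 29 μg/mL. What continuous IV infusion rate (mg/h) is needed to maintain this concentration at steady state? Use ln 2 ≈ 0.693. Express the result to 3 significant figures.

17.1 mg/h

Vd = 0.64 L/kg × 68 kg = 43.52 L
k = 0.693/51.2 = 0.01354 h⁻¹, so CL = k·Vd = 0.01354 × 43.52 = 0.5893 L/h
Infusion rate = CL × Css = 0.5893 × 29 = 17.09 mg/h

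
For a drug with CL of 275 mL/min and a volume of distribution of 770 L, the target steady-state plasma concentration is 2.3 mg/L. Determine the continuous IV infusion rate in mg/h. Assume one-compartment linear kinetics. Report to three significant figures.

Convert clearance: 275 mL/min × 60 min/h ÷ 1000 mL/L = 16.50 L/h
Infusion rate = CL · Css = 16.50 L/h × 2.3 mg/L = 37.95 mg/h

38.0 mg/h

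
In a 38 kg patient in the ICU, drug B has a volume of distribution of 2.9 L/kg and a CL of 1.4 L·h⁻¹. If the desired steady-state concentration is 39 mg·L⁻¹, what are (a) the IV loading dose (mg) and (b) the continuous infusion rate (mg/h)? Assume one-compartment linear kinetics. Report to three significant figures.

(a) 4300 mg; (b) 54.6 mg/h

Total Vd = 2.9 × 38 = 110.2 L
Loading dose = Vd × C = 110.2 × 39 = 4298 mg
Maintenance infusion rate = CL × Css = 1.400 × 39 = 54.60 mg/h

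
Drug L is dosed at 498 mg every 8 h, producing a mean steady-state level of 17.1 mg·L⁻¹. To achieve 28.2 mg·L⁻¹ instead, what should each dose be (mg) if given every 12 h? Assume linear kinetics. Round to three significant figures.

With linear kinetics, Css is proportional to dose rate (D/τ) at fixed clearance.
D₂ = D₁ × (Css,target / Css,current) × (τ₂/τ₁) = 498 × (28.2/17.1) × (12/8) = 1232 mg

1230 mg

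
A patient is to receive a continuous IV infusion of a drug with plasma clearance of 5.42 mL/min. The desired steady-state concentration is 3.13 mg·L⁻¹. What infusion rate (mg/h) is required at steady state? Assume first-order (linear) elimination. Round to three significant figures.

CL = 5.42 mL/min × 60/1000 = 0.3252 L/h
At steady state, infusion rate equals elimination rate: rate in = CL × Css.
Infusion rate = CL · Css = 0.3252 L/h × 3.13 mg/L = 1.018 mg/h

1.02 mg/h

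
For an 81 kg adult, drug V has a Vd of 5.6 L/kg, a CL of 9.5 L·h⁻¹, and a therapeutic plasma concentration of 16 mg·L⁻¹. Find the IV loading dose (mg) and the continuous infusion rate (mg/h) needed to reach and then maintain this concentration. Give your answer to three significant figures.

(a) 7260 mg; (b) 152 mg/h

Total Vd = 5.6 × 81 = 453.6 L
Loading: fill Vd to C_target → 453.6 L × 16 mg/L = 7258 mg
Infusion rate = 9.500 L/h × 16 mg/L = 152.0 mg/h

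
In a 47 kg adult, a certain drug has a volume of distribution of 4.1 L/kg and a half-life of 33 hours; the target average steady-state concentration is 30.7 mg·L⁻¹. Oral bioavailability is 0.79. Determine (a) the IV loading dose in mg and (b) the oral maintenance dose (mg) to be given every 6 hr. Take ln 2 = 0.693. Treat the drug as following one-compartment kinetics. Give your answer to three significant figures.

Vd = 4.1 L/kg × 47 kg = 192.7 L
LD = Vd × C = 192.7 × 30.7 = 5916 mg
CL = 0.693 × Vd / t½ = 0.693 × 192.7 / 33 = 4.047 L/h
D = CL × Css × τ / F = 4.047 × 30.7 × 6 / 0.79 = 943.6 mg

(a) 5920 mg; (b) 944 mg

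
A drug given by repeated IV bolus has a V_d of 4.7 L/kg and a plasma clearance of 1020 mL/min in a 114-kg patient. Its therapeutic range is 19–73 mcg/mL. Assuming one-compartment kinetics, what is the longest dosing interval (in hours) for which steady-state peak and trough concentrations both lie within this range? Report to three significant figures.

11.8 h

Vd(total) = 114 kg × 4.7 L/kg = 535.8 L
CL = 1020 mL/min = 1020 × 0.06 = 61.20 L/h
k = CL / Vd = 61.20 / 535.8 = 0.1142 h⁻¹
Between IV bolus doses, concentration decays as C = C₀·e^(−kτ), so C_peak/C_trough = e^(kτ).
τ_max = ln(C_peak/C_trough) / k = ln(73/19) / 0.1142 = 1.346 / 0.1142 = 11.79 h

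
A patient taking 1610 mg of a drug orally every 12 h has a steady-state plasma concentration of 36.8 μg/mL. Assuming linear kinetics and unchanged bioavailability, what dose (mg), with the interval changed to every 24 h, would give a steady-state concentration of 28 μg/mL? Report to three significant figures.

2450 mg

For first-order elimination, Css ∝ F·D/(CL·τ); F and CL are unchanged, so Css ∝ D/τ.
D₂ = D₁ × (Css,target / Css,current) × (τ₂/τ₁) = 1610 × (28/36.8) × (24/12) = 2450 mg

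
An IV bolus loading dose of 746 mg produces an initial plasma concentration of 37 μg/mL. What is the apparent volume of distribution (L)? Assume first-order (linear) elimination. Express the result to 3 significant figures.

20.2 L

Immediately after an IV bolus, C₀ = Dose / Vd, so Vd = Dose / C₀.
Vd = 746 / 37 = 20.16 L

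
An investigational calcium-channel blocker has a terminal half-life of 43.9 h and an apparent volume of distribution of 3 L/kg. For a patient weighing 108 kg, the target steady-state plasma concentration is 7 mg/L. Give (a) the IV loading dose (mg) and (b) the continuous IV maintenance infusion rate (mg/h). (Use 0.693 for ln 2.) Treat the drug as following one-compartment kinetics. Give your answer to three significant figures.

(a) 2270 mg; (b) 35.8 mg/h

Vd = 3 L/kg × 108 kg = 324.0 L
LD = Vd × C = 324.0 × 7 = 2268 mg
CL = 0.693 × Vd / t½ = 0.693 × 324.0 / 43.9 = 5.115 L/h
Infusion rate = CL × Css = 5.115 × 7 = 35.81 mg/h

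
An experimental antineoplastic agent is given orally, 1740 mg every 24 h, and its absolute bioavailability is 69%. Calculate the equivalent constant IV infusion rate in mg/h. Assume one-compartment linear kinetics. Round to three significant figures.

50.0 mg/h

Equivalent systemic input: infusion rate = F·D/τ.
Rate = 0.69 × 1740 / 24 = 50.03 mg/h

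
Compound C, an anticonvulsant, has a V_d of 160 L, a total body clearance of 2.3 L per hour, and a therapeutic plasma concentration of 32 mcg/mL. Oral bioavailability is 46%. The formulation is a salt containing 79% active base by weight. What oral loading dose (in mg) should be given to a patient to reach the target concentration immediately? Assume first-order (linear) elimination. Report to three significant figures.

14100 mg

Loading dose depends on Vd (not clearance): it fills the distribution volume.
LD = Vd × C / F / S = 160.0 × 32.00 / 0.46 / 0.79 = 14090 mg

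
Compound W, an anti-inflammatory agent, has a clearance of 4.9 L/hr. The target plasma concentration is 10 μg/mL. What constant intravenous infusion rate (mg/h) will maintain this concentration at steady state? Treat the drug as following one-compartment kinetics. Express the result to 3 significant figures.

R₀ = 4.900 × 10 = 49.00 mg/h

49.0 mg/h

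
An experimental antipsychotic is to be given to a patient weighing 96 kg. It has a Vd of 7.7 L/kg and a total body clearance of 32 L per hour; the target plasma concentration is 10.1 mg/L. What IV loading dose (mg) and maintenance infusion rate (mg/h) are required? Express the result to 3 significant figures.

(a) 7470 mg; (b) 323 mg/h

Vd(total) = 96 kg × 7.7 L/kg = 739.2 L
Loading dose = Vd × C = 739.2 × 10.1 = 7466 mg
Maintenance: replace elimination → rate = CL × Css = 32.00 × 10.1 = 323.2 mg/h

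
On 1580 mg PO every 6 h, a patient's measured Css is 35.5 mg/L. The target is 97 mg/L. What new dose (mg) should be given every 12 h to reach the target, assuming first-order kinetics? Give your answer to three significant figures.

8630 mg

With linear kinetics, Css is proportional to dose rate (D/τ) at fixed clearance.
D₂ = D₁ × (Css,target / Css,current) × (τ₂/τ₁) = 1580 × (97/35.5) × (12/6) = 8634 mg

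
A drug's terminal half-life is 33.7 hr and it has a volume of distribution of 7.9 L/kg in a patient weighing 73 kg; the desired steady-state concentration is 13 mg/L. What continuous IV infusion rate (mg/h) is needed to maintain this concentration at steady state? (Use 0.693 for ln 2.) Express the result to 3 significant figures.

154 mg/h

Total Vd = 7.9 × 73 = 576.7 L
CL = 0.693 × Vd / t½ = 0.693 × 576.7 / 33.7 = 11.86 L/h
Infusion rate = CL × Css = 11.86 × 13 = 154.2 mg/h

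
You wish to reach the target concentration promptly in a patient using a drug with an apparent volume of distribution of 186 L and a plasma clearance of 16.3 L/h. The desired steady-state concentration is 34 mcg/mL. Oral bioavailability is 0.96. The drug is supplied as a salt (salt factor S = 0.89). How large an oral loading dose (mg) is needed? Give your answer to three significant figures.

LD = Vd × C / F / S = 186.0 × 34.00 / 0.96 / 0.89 = 7402 mg

7400 mg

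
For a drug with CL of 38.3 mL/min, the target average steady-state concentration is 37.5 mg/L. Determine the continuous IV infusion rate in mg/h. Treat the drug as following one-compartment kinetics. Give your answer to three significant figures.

86.2 mg/h

Convert clearance: 38.3 mL/min × 60 min/h ÷ 1000 mL/L = 2.298 L/h
At steady state, infusion rate equals elimination rate: rate in = CL × Css.
Infusion rate = CL · Css = 2.298 L/h × 37.5 mg/L = 86.18 mg/h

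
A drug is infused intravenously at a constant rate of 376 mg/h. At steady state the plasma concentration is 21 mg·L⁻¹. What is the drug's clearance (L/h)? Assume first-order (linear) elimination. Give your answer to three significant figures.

17.9 L/h

At steady state, infusion rate = CL × Css, so CL = rate / Css.
CL = 376 / 21 = 17.90 L/h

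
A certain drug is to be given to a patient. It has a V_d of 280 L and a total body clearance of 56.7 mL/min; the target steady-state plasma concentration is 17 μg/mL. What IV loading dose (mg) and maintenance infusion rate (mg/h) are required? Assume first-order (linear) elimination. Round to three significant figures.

(a) 4760 mg; (b) 57.8 mg/h

LD = Vd · C_target = 280.0 × 17 = 4760 mg
CL = 56.7 mL/min × 60/1000 = 3.402 L/h
Maintenance infusion rate = CL × Css = 3.402 × 17 = 57.83 mg/h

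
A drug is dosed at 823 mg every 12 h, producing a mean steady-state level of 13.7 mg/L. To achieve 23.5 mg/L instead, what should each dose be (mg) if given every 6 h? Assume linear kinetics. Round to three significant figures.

With linear kinetics, Css is proportional to dose rate (D/τ) at fixed clearance.
D₂ = D₁ × (Css,target / Css,current) × (τ₂/τ₁) = 823 × (23.5/13.7) × (6/12) = 705.9 mg

706 mg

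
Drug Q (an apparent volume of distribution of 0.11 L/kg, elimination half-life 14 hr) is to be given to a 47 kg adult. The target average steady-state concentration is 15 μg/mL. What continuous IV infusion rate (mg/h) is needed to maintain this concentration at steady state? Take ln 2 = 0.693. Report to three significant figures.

Vd(total) = 47 kg × 0.11 L/kg = 5.170 L
CL = ln 2 · Vd / t½ = 0.693 × 5.170 / 14 = 0.2559 L/h
Infusion rate = CL × Css = 0.2559 × 15 = 3.839 mg/h

3.84 mg/h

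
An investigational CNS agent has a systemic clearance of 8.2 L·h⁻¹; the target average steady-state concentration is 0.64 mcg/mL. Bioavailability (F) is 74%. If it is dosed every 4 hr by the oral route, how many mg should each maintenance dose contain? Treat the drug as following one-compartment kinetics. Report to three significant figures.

28.4 mg

D = CL × Css × τ / F = 8.200 × 0.64 × 4 / 0.74 = 28.37 mg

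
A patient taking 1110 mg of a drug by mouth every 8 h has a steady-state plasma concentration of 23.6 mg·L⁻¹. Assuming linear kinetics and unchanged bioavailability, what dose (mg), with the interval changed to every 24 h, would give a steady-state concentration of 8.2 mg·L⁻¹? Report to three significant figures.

With linear kinetics, Css is proportional to dose rate (D/τ) at fixed clearance.
D₂ = D₁ × (Css,target / Css,current) × (τ₂/τ₁) = 1110 × (8.2/23.6) × (24/8) = 1157 mg

1160 mg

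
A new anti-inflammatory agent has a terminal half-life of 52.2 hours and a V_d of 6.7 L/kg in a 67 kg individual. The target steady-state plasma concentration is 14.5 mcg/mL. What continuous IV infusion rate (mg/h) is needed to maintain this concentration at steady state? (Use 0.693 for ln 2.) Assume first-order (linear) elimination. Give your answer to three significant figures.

86.4 mg/h

Vd(total) = 67 kg × 6.7 L/kg = 448.9 L
CL = ln 2 · Vd / t½ = 0.693 × 448.9 / 52.2 = 5.960 L/h
Infusion rate = CL × Css = 5.960 × 14.5 = 86.42 mg/h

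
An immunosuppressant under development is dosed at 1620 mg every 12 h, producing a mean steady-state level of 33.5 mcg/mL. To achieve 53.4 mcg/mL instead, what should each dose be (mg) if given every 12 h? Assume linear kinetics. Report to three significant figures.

With linear kinetics, Css is proportional to dose rate (D/τ) at fixed clearance.
D₂ = D₁ × (Css,target / Css,current) = 1620 × 53.4/33.5 = 2582 mg

2580 mg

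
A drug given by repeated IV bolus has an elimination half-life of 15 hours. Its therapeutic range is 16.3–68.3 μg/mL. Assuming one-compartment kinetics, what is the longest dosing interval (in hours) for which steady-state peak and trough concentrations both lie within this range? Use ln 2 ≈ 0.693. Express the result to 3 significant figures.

31.0 h

k = 0.693 / t½ = 0.693 / 15 = 0.04620 h⁻¹
Between IV bolus doses, concentration decays as C = C₀·e^(−kτ), so C_peak/C_trough = e^(kτ).
τ_max = ln(C_peak/C_trough) / k = ln(68.3/16.3) / 0.04620 = 1.433 / 0.04620 = 31.02 h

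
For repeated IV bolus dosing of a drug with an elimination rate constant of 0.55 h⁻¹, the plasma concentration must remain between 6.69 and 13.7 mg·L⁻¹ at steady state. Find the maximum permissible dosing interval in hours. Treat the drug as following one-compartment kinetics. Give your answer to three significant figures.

1.30 h

Between IV bolus doses, concentration decays as C = C₀·e^(−kτ), so C_peak/C_trough = e^(kτ).
τ_max = ln(C_peak/C_trough) / k = ln(13.7/6.69) / 0.5500 = 0.7168 / 0.5500 = 1.303 h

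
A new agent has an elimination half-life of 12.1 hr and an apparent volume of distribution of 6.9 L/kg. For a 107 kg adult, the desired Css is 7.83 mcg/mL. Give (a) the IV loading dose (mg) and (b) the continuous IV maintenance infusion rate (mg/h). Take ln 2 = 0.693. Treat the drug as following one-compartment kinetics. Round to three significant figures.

(a) 5780 mg; (b) 331 mg/h

Total Vd = 6.9 × 107 = 738.3 L
LD = Vd × C = 738.3 × 7.83 = 5781 mg
CL = 0.693 × Vd / t½ = 0.693 × 738.3 / 12.1 = 42.28 L/h
Infusion rate = CL × Css = 42.28 × 7.83 = 331.1 mg/h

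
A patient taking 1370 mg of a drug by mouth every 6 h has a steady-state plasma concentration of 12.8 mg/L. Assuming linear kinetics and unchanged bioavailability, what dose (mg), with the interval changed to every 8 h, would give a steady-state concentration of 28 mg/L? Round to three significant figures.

With linear kinetics, Css is proportional to dose rate (D/τ) at fixed clearance.
D₂ = D₁ × (Css,target / Css,current) × (τ₂/τ₁) = 1370 × (28/12.8) × (8/6) = 3996 mg

4000 mg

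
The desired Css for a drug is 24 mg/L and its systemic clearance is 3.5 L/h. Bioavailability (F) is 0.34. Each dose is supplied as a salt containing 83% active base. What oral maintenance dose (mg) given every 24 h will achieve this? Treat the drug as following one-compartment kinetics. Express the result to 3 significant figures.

7140 mg

At steady state, dose per interval replaces the amount cleared in that interval: F·S·D/τ = CL·Css.
D = CL × Css × τ / F / S = 3.500 × 24 × 24 / 0.34 / 0.83 = 7144 mg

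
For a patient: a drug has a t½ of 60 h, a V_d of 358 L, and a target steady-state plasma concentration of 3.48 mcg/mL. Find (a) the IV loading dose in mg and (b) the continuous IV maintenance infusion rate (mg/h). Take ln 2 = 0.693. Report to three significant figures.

(a) 1250 mg; (b) 14.4 mg/h

LD = Vd × C = 358.0 × 3.48 = 1246 mg
CL = 0.693 × Vd / t½ = 0.693 × 358.0 / 60 = 4.135 L/h
Infusion rate = CL × Css = 4.135 × 3.48 = 14.39 mg/h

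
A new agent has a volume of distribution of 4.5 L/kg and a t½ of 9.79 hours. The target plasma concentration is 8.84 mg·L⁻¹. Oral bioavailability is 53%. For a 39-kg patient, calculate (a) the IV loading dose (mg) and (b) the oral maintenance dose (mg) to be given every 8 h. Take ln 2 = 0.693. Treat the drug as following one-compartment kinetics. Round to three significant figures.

(a) 1550 mg; (b) 1660 mg

Total Vd = 4.5 × 39 = 175.5 L
LD = Vd × C = 175.5 × 8.84 = 1551 mg
CL = 0.693 × Vd / t½ = 0.693 × 175.5 / 9.79 = 12.42 L/h
D = CL × Css × τ / F = 12.42 × 8.84 × 8 / 0.53 = 1657 mg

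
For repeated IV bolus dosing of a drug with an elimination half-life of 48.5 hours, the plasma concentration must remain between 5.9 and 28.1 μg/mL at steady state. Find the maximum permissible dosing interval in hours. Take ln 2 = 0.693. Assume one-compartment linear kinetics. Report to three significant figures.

k = 0.693 / t½ = 0.693 / 48.5 = 0.01429 h⁻¹
Between IV bolus doses, concentration decays as C = C₀·e^(−kτ), so C_peak/C_trough = e^(kτ).
τ_max = ln(C_peak/C_trough) / k = ln(28.1/5.9) / 0.01429 = 1.561 / 0.01429 = 109.2 h

109 h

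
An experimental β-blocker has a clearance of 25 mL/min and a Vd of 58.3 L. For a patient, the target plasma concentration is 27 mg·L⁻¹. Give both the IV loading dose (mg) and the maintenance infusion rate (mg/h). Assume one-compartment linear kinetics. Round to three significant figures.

(a) 1570 mg; (b) 40.5 mg/h

Loading: fill Vd to C_target → 58.30 L × 27 mg/L = 1574 mg
CL = 25 mL/min × 60/1000 = 1.500 L/h
Maintenance infusion rate = CL × Css = 1.500 × 27 = 40.50 mg/h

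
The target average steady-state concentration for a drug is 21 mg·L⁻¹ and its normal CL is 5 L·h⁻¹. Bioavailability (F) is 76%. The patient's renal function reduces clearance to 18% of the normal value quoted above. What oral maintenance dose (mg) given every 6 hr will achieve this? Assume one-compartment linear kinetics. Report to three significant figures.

149 mg

Patient clearance = 0.18 × 5.000 = 0.9000 L/h
At steady state, dose per interval replaces the amount cleared in that interval: F·D/τ = CL·Css.
D = CL × Css × τ / F = 0.9000 × 21 × 6 / 0.76 = 149.2 mg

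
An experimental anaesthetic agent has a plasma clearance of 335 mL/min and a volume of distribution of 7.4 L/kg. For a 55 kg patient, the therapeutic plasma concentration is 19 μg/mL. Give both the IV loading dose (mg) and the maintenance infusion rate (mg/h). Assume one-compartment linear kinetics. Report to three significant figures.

(a) 7730 mg; (b) 382 mg/h

Vd(total) = 55 kg × 7.4 L/kg = 407.0 L
Loading dose = Vd × C = 407.0 × 19 = 7733 mg
CL = 335 mL/min × 60/1000 = 20.10 L/h
Infusion rate = 20.10 L/h × 19 mg/L = 381.9 mg/h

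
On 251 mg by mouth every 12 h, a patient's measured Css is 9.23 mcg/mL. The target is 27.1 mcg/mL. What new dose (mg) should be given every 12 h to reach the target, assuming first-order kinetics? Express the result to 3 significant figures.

With linear kinetics, Css is proportional to dose rate (D/τ) at fixed clearance.
D₂ = D₁ × (Css,target / Css,current) = 251 × 27.1/9.23 = 737.0 mg

737 mg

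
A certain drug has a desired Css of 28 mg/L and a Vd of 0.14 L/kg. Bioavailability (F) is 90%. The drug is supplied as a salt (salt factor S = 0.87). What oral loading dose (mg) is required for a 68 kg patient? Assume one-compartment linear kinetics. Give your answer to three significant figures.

Vd(total) = 68 kg × 0.14 L/kg = 9.520 L
The loading dose fills Vd to the target concentration.
LD = Vd × C / F / S = 9.520 × 28.00 / 0.9 / 0.87 = 340.4 mg

340 mg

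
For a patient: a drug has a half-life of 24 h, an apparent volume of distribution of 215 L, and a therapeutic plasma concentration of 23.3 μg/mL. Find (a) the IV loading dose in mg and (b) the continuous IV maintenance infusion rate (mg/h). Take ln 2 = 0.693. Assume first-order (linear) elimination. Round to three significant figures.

LD = Vd × C = 215.0 × 23.3 = 5010 mg
CL = 0.693 × Vd / t½ = 0.693 × 215.0 / 24 = 6.208 L/h
Infusion rate = CL × Css = 6.208 × 23.3 = 144.6 mg/h

(a) 5010 mg; (b) 145 mg/h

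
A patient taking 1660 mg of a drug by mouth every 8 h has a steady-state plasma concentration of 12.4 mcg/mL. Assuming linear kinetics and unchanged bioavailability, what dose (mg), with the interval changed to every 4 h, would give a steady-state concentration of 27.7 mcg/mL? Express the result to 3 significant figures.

1850 mg

For first-order elimination, Css ∝ F·D/(CL·τ); F and CL are unchanged, so Css ∝ D/τ.
D₂ = D₁ × (Css,target / Css,current) × (τ₂/τ₁) = 1660 × (27.7/12.4) × (4/8) = 1854 mg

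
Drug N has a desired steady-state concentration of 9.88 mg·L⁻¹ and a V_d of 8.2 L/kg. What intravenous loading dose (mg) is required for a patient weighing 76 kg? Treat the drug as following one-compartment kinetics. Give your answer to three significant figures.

6160 mg

Vd(total) = 76 kg × 8.2 L/kg = 623.2 L
LD = Vd × C = 623.2 × 9.880 = 6157 mg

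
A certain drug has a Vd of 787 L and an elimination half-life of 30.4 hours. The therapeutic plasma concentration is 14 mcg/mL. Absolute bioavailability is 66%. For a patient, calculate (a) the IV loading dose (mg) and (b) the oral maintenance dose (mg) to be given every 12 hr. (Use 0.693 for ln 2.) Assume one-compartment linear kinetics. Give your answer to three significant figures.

LD = Vd × C = 787.0 × 14 = 11020 mg
CL = 0.693 × Vd / t½ = 0.693 × 787.0 / 30.4 = 17.94 L/h
D = CL × Css × τ / F = 17.94 × 14 × 12 / 0.66 = 4567 mg

(a) 11000 mg; (b) 4570 mg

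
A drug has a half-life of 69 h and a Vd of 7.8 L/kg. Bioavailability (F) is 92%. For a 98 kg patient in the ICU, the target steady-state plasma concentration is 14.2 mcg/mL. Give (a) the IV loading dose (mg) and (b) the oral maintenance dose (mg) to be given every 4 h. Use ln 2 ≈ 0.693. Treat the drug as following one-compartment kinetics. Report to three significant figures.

Vd = 7.8 L/kg × 98 kg = 764.4 L
LD = Vd × C = 764.4 × 14.2 = 10850 mg
CL = 0.693 × Vd / t½ = 0.693 × 764.4 / 69 = 7.677 L/h
D = CL × Css × τ / F = 7.677 × 14.2 × 4 / 0.92 = 474.0 mg

(a) 10900 mg; (b) 474 mg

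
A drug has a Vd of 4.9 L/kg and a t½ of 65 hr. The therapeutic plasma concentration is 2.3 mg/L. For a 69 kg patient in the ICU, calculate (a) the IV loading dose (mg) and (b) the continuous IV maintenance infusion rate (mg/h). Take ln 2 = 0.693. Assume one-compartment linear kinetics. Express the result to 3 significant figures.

Vd(total) = 69 kg × 4.9 L/kg = 338.1 L
LD = Vd × C = 338.1 × 2.3 = 777.6 mg
CL = 0.693 × Vd / t½ = 0.693 × 338.1 / 65 = 3.605 L/h
Infusion rate = CL × Css = 3.605 × 2.3 = 8.292 mg/h

(a) 778 mg; (b) 8.29 mg/h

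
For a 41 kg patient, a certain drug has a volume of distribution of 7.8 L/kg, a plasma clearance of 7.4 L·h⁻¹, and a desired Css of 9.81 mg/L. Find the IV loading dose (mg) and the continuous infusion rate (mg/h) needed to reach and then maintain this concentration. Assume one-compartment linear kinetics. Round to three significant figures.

Vd(total) = 41 kg × 7.8 L/kg = 319.8 L
Loading dose = Vd × C = 319.8 × 9.81 = 3137 mg
Maintenance infusion rate = CL × Css = 7.400 × 9.81 = 72.59 mg/h

(a) 3140 mg; (b) 72.6 mg/h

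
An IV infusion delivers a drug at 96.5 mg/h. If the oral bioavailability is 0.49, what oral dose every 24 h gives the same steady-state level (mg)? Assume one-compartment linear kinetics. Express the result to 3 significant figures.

To maintain the same Css, the systemic dosing rate must be unchanged: F·D/τ = infusion rate.
D = rate × τ / F = 96.5 × 24 / 0.49 = 4727 mg

4730 mg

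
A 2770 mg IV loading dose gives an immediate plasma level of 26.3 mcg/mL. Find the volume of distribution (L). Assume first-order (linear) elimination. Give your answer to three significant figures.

105 L

Immediately after an IV bolus, C₀ = Dose / Vd, so Vd = Dose / C₀.
Vd = 2770 / 26.3 = 105.3 L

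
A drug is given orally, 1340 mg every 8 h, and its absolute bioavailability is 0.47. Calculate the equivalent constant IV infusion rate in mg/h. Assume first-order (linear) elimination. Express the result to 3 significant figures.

Equivalent systemic input: infusion rate = F·D/τ.
Rate = 0.47 × 1340 / 8 = 78.73 mg/h

78.7 mg/h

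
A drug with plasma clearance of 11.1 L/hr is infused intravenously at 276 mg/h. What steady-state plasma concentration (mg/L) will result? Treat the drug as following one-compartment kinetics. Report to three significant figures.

Css = rate / CL = 276 / 11.10 = 24.86 mg/L

24.9 mg/L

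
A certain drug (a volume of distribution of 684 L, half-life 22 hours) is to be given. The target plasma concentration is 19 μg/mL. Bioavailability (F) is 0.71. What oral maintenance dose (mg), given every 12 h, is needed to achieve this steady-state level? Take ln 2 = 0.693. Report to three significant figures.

6920 mg

k = 0.693/22 = 0.03150 h⁻¹, so CL = k·Vd = 0.03150 × 684.0 = 21.55 L/h
D = CL × Css × τ / F = 21.55 × 19 × 12 / 0.71 = 6920 mg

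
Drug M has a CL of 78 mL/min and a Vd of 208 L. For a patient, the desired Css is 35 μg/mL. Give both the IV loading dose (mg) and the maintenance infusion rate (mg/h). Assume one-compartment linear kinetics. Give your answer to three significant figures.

(a) 7280 mg; (b) 164 mg/h

LD = Vd · C_target = 208.0 × 35 = 7280 mg
Convert clearance: 78 mL/min × 60 min/h ÷ 1000 mL/L = 4.680 L/h
Maintenance: replace elimination → rate = CL × Css = 4.680 × 35 = 163.8 mg/h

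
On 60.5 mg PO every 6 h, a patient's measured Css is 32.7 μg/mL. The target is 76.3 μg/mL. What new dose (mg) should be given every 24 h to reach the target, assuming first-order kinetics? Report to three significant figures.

For first-order elimination, Css ∝ F·D/(CL·τ); F and CL are unchanged, so Css ∝ D/τ.
D₂ = D₁ × (Css,target / Css,current) × (τ₂/τ₁) = 60.5 × (76.3/32.7) × (24/6) = 564.7 mg

565 mg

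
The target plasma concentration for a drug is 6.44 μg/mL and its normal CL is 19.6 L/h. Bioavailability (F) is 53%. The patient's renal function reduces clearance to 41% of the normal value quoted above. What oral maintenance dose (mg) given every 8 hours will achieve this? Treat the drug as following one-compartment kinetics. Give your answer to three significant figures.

Patient clearance = 0.41 × 19.60 = 8.036 L/h
D = CL × Css × τ / F = 8.036 × 6.44 × 8 / 0.53 = 781.2 mg

781 mg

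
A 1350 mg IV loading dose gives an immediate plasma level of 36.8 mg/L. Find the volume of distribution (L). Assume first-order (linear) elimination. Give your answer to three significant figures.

Immediately after an IV bolus, C₀ = Dose / Vd, so Vd = Dose / C₀.
Vd = 1350 / 36.8 = 36.68 L

36.7 L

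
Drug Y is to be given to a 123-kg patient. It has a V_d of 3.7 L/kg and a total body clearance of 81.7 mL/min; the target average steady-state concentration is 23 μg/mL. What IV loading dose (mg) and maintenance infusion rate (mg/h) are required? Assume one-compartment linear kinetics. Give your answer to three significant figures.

(a) 10500 mg; (b) 113 mg/h

Total Vd = 3.7 × 123 = 455.1 L
Loading: fill Vd to C_target → 455.1 L × 23 mg/L = 10470 mg
CL = 81.7 mL/min × 60/1000 = 4.902 L/h
Maintenance: replace elimination → rate = CL × Css = 4.902 × 23 = 112.7 mg/h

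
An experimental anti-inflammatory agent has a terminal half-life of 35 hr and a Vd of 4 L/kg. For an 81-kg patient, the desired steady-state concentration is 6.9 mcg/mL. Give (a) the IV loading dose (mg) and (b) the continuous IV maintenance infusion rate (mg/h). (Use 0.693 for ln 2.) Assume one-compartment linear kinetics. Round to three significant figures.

(a) 2240 mg; (b) 44.3 mg/h

Vd = 4 L/kg × 81 kg = 324.0 L
LD = Vd × C = 324.0 × 6.9 = 2236 mg
CL = 0.693 × Vd / t½ = 0.693 × 324.0 / 35 = 6.415 L/h
Infusion rate = CL × Css = 6.415 × 6.9 = 44.26 mg/h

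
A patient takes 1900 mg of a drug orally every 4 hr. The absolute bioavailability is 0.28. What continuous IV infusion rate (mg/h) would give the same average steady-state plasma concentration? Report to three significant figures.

133 mg/h

Equivalent systemic input: infusion rate = F·D/τ.
Rate = 0.28 × 1900 / 4 = 133.0 mg/h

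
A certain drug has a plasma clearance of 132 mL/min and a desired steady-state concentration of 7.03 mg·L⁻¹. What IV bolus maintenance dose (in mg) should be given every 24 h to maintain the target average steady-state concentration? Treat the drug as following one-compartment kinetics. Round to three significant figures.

CL = 132 mL/min × 60/1000 = 7.920 L/h
At steady state, dose per interval replaces the amount cleared in that interval: D/τ = CL·Css.
D = CL × Css × τ = 7.920 × 7.03 × 24 = 1336 mg

1340 mg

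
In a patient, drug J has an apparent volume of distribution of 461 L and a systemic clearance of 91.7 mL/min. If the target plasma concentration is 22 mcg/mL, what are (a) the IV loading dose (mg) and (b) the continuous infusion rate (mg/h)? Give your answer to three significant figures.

LD = Vd · C_target = 461.0 × 22 = 10140 mg
Convert clearance: 91.7 mL/min × 60 min/h ÷ 1000 mL/L = 5.502 L/h
Infusion rate = 5.502 L/h × 22 mg/L = 121.0 mg/h

(a) 10100 mg; (b) 121 mg/h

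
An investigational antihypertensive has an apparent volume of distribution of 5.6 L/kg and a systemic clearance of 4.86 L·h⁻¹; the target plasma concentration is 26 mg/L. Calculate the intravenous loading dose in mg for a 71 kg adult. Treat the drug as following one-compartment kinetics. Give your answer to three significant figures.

Total Vd = 5.6 × 71 = 397.6 L
LD = Vd × C = 397.6 × 26.00 = 10340 mg

10300 mg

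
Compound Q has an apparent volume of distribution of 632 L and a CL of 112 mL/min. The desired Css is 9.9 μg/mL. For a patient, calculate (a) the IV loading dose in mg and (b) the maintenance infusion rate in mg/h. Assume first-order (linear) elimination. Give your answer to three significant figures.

Loading: fill Vd to C_target → 632.0 L × 9.9 mg/L = 6257 mg
CL = 112 mL/min × 60/1000 = 6.720 L/h
Maintenance: replace elimination → rate = CL × Css = 6.720 × 9.9 = 66.53 mg/h

(a) 6260 mg; (b) 66.5 mg/h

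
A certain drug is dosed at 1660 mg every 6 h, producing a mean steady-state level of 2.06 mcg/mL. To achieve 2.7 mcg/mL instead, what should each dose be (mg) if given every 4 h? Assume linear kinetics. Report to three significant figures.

With linear kinetics, Css is proportional to dose rate (D/τ) at fixed clearance.
D₂ = D₁ × (Css,target / Css,current) × (τ₂/τ₁) = 1660 × (2.7/2.06) × (4/6) = 1450 mg

1450 mg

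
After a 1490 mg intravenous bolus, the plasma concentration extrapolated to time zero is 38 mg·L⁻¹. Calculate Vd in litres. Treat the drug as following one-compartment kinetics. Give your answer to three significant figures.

39.2 L

Immediately after an IV bolus, C₀ = Dose / Vd, so Vd = Dose / C₀.
Vd = 1490 / 38 = 39.21 L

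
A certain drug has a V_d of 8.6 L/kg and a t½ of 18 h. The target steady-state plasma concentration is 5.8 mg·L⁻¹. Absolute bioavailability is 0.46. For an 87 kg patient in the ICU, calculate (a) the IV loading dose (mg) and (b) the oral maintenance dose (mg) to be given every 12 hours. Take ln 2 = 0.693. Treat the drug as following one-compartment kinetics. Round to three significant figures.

(a) 4340 mg; (b) 4360 mg

Total Vd = 8.6 × 87 = 748.2 L
LD = Vd × C = 748.2 × 5.8 = 4340 mg
CL = 0.693 × Vd / t½ = 0.693 × 748.2 / 18 = 28.81 L/h
D = CL × Css × τ / F = 28.81 × 5.8 × 12 / 0.46 = 4359 mg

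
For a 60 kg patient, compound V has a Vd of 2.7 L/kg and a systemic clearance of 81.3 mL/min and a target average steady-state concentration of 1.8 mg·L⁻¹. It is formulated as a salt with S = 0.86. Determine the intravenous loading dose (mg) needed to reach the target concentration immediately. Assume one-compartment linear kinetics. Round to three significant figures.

Total Vd = 2.7 × 60 = 162.0 L
LD = Vd × C / S = 162.0 × 1.800 / 0.86 = 339.1 mg

339 mg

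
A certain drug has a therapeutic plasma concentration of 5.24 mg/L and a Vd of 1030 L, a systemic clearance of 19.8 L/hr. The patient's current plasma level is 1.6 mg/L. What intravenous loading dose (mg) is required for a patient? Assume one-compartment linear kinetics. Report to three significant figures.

Loading dose depends on Vd (not clearance): it fills the distribution volume.
Concentration deficit ΔC = 5.24 − 1.6 = 3.640 mg/L
LD = Vd × ΔC = 1030 × 3.640 = 3749 mg

3750 mg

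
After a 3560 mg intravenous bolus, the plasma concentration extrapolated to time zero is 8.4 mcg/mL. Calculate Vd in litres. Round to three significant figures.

424 L

Immediately after an IV bolus, C₀ = Dose / Vd, so Vd = Dose / C₀.
Vd = 3560 / 8.4 = 423.8 L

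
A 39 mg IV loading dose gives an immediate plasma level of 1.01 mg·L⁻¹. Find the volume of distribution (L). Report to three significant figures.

Immediately after an IV bolus, C₀ = Dose / Vd, so Vd = Dose / C₀.
Vd = 39 / 1.01 = 38.61 L

38.6 L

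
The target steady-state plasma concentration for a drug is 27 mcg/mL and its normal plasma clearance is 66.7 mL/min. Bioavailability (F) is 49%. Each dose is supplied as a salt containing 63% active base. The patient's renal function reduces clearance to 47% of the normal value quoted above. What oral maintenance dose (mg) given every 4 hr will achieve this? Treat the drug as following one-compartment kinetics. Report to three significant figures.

658 mg

CL = 66.7 mL/min = 66.7 × 0.06 = 4.002 L/h
Patient clearance = 0.47 × 4.002 = 1.881 L/h
D = CL × Css × τ / F / S = 1.881 × 27 × 4 / 0.49 / 0.63 = 658.1 mg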